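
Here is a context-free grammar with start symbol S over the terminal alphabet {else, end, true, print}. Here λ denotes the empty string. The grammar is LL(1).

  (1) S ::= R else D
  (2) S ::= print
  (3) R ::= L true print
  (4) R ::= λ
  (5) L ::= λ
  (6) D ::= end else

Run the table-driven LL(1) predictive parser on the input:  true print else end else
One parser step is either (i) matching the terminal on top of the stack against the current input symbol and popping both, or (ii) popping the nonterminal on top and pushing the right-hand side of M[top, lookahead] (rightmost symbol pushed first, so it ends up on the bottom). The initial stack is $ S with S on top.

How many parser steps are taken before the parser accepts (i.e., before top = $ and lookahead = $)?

9

     Stack                  Input                       Action
  1  $ S                    true print else end else $  expand S ::= R else D
  2  $ D else R             true print else end else $  expand R ::= L true print
  3  $ D else print true L  true print else end else $  expand L ::= λ
  4  $ D else print true    true print else end else $  match true
  5  $ D else print         print else end else $       match print
  6  $ D else               else end else $             match else
  7  $ D                    end else $                  expand D ::= end else
  8  $ else end             end else $                  match end
  9  $ else                 else $                      match else
Accept reached after 9 steps.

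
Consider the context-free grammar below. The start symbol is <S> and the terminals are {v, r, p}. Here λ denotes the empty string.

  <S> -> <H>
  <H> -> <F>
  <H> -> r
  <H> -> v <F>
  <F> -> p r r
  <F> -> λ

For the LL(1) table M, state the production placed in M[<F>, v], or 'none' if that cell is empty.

FIRST(<F>): from <F>->p r r we get {p}; from <F>->λ we get {λ}. So FIRST(<F>) = {λ, p}.
FIRST(<H>): from <H>-><F> we get {λ, p}; from <H>->r we get {r}; from <H>->v <F> we get {v}. So FIRST(<H>) = {λ, p, r, v}.
FIRST(<S>): from <S>-><H> we get {λ, p, r, v}. So FIRST(<S>) = {λ, p, r, v}.
FOLLOW(<S>) includes $ since <S> is the start symbol.
FOLLOW(<H>): in <S>-><H>, the suffix after <H> is empty, so FOLLOW(<H>) ⊇ FOLLOW(<S>) = {$}. Thus FOLLOW(<H>) = {$}.
FOLLOW(<F>): in <H>-><F>, the suffix after <F> is empty, so FOLLOW(<F>) ⊇ FOLLOW(<H>) = {$}; in <H>->v <F>, the suffix after <F> is empty, so FOLLOW(<F>) ⊇ FOLLOW(<H>) = {$}. Thus FOLLOW(<F>) = {$}.
For <F> -> p r r: FIRST(p r r) = {p}, so it goes in M[<F>, t] for t ∈ {p}.
For <F> -> λ: FIRST(λ) = {λ}, so it goes in M[<F>, t] for t ∈ {}; since λ ∈ FIRST, also for every t ∈ FOLLOW(<F>) = {$}.
None of these place a production in M[<F>, v].

none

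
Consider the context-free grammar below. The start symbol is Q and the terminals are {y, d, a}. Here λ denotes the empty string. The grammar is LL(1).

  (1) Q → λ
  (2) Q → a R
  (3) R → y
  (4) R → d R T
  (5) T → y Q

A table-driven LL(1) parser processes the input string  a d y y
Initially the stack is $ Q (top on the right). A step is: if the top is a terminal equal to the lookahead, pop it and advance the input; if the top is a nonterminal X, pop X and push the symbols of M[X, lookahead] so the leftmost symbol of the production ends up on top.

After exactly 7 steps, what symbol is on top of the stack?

step 1: stack=$ Q  input=a d y y $  — expand Q → a R
step 2: stack=$ R a  input=a d y y $  — match a
step 3: stack=$ R  input=d y y $  — expand R → d R T
step 4: stack=$ T R d  input=d y y $  — match d
step 5: stack=$ T R  input=y y $  — expand R → y
step 6: stack=$ T y  input=y y $  — match y
step 7: stack=$ T  input=y $  — expand T → y Q
Stack after step 7: $ Q y (top = y).

y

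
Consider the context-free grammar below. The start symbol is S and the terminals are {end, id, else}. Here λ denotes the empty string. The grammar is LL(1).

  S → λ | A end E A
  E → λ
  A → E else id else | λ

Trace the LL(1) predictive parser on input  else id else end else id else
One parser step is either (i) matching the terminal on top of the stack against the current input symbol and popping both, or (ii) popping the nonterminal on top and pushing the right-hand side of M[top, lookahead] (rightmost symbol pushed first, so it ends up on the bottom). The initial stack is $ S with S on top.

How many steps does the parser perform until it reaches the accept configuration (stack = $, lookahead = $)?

13

step 1: stack=$ S  input=else id else end else id else $  — expand S → A end E A
step 2: stack=$ A E end A  input=else id else end else id else $  — expand A → E else id else
step 3: stack=$ A E end else id else E  input=else id else end else id else $  — expand E → λ
step 4: stack=$ A E end else id else  input=else id else end else id else $  — match else
step 5: stack=$ A E end else id  input=id else end else id else $  — match id
step 6: stack=$ A E end else  input=else end else id else $  — match else
step 7: stack=$ A E end  input=end else id else $  — match end
step 8: stack=$ A E  input=else id else $  — expand E → λ
step 9: stack=$ A  input=else id else $  — expand A → E else id else
step 10: stack=$ else id else E  input=else id else $  — expand E → λ
step 11: stack=$ else id else  input=else id else $  — match else
step 12: stack=$ else id  input=id else $  — match id
step 13: stack=$ else  input=else $  — match else
Accept reached after 13 steps.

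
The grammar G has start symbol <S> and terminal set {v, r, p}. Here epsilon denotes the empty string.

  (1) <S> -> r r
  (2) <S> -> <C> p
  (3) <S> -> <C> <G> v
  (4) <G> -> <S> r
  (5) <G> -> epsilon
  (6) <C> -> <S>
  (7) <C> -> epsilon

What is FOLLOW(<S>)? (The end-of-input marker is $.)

{$, p, r, v}

FIRST(<S>) = {p, r, v}  (via <C> p, <C> <G> v)
FIRST(<G>) = {epsilon, p, r, v}  (via <S> r)
FIRST(<C>) = {epsilon, p, r, v}  (via <S>)
FOLLOW(<S>) includes $ since <S> is the start symbol.
FOLLOW(<G>): in <S>-><C> <G> v, <G> is followed by v with FIRST {v}. Thus FOLLOW(<G>) = {v}.
FOLLOW(<C>): in <S>-><C> p, <C> is followed by p with FIRST {p}; in <S>-><C> <G> v, <C> is followed by <G> v with FIRST {p, r, v}. Thus FOLLOW(<C>) = {p, r, v}.
FOLLOW(<S>): in <G>-><S> r, <S> is followed by r with FIRST {r}; in <C>-><S>, the suffix after <S> is empty, so FOLLOW(<S>) ⊇ FOLLOW(<C>) = {p, r, v}. Thus FOLLOW(<S>) = {$, p, r, v}.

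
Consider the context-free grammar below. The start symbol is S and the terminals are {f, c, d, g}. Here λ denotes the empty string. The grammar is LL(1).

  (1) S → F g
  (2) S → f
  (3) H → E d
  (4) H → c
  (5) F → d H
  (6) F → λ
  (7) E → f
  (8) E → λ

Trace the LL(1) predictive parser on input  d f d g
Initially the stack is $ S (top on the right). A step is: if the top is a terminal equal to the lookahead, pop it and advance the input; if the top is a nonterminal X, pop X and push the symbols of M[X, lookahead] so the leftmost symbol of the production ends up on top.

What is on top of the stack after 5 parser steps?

f

step 1: stack=$ S  input=d f d g $  — expand S → F g
step 2: stack=$ g F  input=d f d g $  — expand F → d H
step 3: stack=$ g H d  input=d f d g $  — match d
step 4: stack=$ g H  input=f d g $  — expand H → E d
step 5: stack=$ g d E  input=f d g $  — expand E → f
Stack after step 5: $ g d f (top = f).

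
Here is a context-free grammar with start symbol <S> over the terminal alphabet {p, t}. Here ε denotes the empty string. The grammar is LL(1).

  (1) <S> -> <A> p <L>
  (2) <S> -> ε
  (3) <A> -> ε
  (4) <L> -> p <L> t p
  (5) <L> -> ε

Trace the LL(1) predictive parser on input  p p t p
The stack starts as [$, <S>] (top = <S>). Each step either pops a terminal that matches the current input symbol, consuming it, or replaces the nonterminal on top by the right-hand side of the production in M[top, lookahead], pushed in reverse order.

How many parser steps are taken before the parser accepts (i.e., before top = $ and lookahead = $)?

8

step 1: stack=$ <S>  input=p p t p $  — expand <S> -> <A> p <L>
step 2: stack=$ <L> p <A>  input=p p t p $  — expand <A> -> ε
step 3: stack=$ <L> p  input=p p t p $  — match p
step 4: stack=$ <L>  input=p t p $  — expand <L> -> p <L> t p
step 5: stack=$ p t <L> p  input=p t p $  — match p
step 6: stack=$ p t <L>  input=t p $  — expand <L> -> ε
step 7: stack=$ p t  input=t p $  — match t
step 8: stack=$ p  input=p $  — match p
Accept reached after 8 steps.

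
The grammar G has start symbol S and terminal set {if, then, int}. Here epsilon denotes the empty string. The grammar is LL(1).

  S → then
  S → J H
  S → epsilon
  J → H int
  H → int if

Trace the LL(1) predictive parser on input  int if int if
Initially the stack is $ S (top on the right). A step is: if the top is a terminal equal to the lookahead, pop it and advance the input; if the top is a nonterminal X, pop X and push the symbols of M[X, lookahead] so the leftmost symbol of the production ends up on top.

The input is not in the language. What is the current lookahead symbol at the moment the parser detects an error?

if

     Stack           Input            Action
  1  $ S             int if int if $  expand S → J H
  2  $ H J           int if int if $  expand J → H int
  3  $ H int H       int if int if $  expand H → int if
  4  $ H int if int  int if int if $  match int
  5  $ H int if      if int if $      match if
  6  $ H int         int if $         match int
  7  $ H             if $             error: M[H, if] is empty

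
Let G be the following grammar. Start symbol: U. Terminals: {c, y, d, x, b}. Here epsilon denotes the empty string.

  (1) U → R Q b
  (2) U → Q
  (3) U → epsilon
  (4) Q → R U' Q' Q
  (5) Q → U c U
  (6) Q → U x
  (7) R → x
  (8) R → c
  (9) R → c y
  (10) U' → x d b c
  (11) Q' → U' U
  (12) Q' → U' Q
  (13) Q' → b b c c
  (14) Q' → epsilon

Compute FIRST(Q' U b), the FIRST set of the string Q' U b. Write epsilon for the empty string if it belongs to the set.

{b, c, x}

FIRST(R) = {c, x}
FIRST(U') = {x}
FIRST(Q') = {epsilon, b, x}  (via U' U, U' Q)
FIRST(U) = {epsilon, c, x}  (via R Q b, Q)
FIRST(Q) = {c, x}  (via R U' Q' Q, U c U, U x)
FIRST(Q' U b): take FIRST of each symbol in turn, carrying on past any symbol whose FIRST contains epsilon; result {b, c, x}.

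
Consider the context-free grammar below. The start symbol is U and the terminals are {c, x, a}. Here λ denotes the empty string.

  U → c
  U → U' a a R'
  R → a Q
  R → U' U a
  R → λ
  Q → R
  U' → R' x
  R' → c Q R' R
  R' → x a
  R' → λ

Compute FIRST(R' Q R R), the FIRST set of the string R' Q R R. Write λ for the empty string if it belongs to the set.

{λ, a, c, x}

FIRST(R'): from R'→c Q R' R we get {c}; from R'→x a we get {x}; from R'→λ we get {λ}. So FIRST(R') = {λ, c, x}.
FIRST(U'): from U'→R' x we get {c, x}. So FIRST(U') = {c, x}.
FIRST(U): from U→c we get {c}; from U→U' a a R' we get {c, x}. So FIRST(U) = {c, x}.
FIRST(R): from R→a Q we get {a}; from R→U' U a we get {c, x}; from R→λ we get {λ}. So FIRST(R) = {λ, a, c, x}.
FIRST(Q): from Q→R we get {λ, a, c, x}. So FIRST(Q) = {λ, a, c, x}.
FIRST(R' Q R R): take FIRST of each symbol in turn, carrying on past any symbol whose FIRST contains λ; result {λ, a, c, x}.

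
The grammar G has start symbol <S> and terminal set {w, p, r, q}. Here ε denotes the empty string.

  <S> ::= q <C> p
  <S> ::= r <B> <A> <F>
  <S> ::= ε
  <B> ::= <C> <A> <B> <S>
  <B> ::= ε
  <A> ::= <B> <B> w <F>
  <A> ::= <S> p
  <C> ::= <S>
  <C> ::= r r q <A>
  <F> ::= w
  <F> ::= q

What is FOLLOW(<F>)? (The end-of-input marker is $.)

FIRST(<S>): from <S>::=q <C> p we get {q}; from <S>::=r <B> <A> <F> we get {r}; from <S>::=ε we get {ε}. So FIRST(<S>) = {ε, q, r}.
FIRST(<F>): from <F>::=w we get {w}; from <F>::=q we get {q}. So FIRST(<F>) = {q, w}.
FIRST(<C>): from <C>::=<S> we get {ε, q, r}; from <C>::=r r q <A> we get {r}. So FIRST(<C>) = {ε, q, r}.
FIRST(<B>): from <B>::=<C> <A> <B> <S> we get {p, q, r, w}; from <B>::=ε we get {ε}. So FIRST(<B>) = {ε, p, q, r, w}.
FIRST(<A>): from <A>::=<B> <B> w <F> we get {p, q, r, w}; from <A>::=<S> p we get {p, q, r}. So FIRST(<A>) = {p, q, r, w}.
FOLLOW(<S>) includes $ since <S> is the start symbol.
FOLLOW(<B>): in <S>::=r <B> <A> <F>, <B> is followed by <A> <F> with FIRST {p, q, r, w}; in <B>::=<C> <A> <B> <S>, <B> is followed by <S> with FIRST {ε, q, r}; in <B>::=<C> <A> <B> <S>, the suffix after <B> is nullable (adds nothing new); in <A>::=<B> <B> w <F> (occurrence 1), <B> is followed by <B> w <F> with FIRST {p, q, r, w}; in <A>::=<B> <B> w <F> (occurrence 2), <B> is followed by w <F> with FIRST {w}. Thus FOLLOW(<B>) = {p, q, r, w}.
FOLLOW(<C>): in <S>::=q <C> p, <C> is followed by p with FIRST {p}; in <B>::=<C> <A> <B> <S>, <C> is followed by <A> <B> <S> with FIRST {p, q, r, w}. Thus FOLLOW(<C>) = {p, q, r, w}.
FOLLOW(<S>): in <B>::=<C> <A> <B> <S>, the suffix after <S> is empty, so FOLLOW(<S>) ⊇ FOLLOW(<B>) = {p, q, r, w}; in <A>::=<S> p, <S> is followed by p with FIRST {p}; in <C>::=<S>, the suffix after <S> is empty, so FOLLOW(<S>) ⊇ FOLLOW(<C>) = {p, q, r, w}. Thus FOLLOW(<S>) = {$, p, q, r, w}.
FOLLOW(<A>): in <S>::=r <B> <A> <F>, <A> is followed by <F> with FIRST {q, w}; in <B>::=<C> <A> <B> <S>, <A> is followed by <B> <S> with FIRST {ε, p, q, r, w}; in <B>::=<C> <A> <B> <S>, the suffix after <A> is nullable, so FOLLOW(<A>) ⊇ FOLLOW(<B>) = {p, q, r, w}; in <C>::=r r q <A>, the suffix after <A> is empty, so FOLLOW(<A>) ⊇ FOLLOW(<C>) = {p, q, r, w}. Thus FOLLOW(<A>) = {p, q, r, w}.
FOLLOW(<F>): in <S>::=r <B> <A> <F>, the suffix after <F> is empty, so FOLLOW(<F>) ⊇ FOLLOW(<S>) = {$, p, q, r, w}; in <A>::=<B> <B> w <F>, the suffix after <F> is empty, so FOLLOW(<F>) ⊇ FOLLOW(<A>) = {p, q, r, w}. Thus FOLLOW(<F>) = {$, p, q, r, w}.

{$, p, q, r, w}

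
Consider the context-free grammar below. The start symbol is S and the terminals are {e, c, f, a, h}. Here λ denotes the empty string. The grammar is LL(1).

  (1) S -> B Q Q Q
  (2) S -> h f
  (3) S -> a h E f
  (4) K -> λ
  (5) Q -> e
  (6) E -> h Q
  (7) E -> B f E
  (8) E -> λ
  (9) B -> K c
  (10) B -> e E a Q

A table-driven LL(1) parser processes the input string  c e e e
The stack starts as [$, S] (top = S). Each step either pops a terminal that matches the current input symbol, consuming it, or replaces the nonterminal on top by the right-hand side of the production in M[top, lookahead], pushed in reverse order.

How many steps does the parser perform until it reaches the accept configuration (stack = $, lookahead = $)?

10

step 1: stack=$ S  input=c e e e $  — expand S -> B Q Q Q
step 2: stack=$ Q Q Q B  input=c e e e $  — expand B -> K c
step 3: stack=$ Q Q Q c K  input=c e e e $  — expand K -> λ
step 4: stack=$ Q Q Q c  input=c e e e $  — match c
step 5: stack=$ Q Q Q  input=e e e $  — expand Q -> e
step 6: stack=$ Q Q e  input=e e e $  — match e
step 7: stack=$ Q Q  input=e e $  — expand Q -> e
step 8: stack=$ Q e  input=e e $  — match e
step 9: stack=$ Q  input=e $  — expand Q -> e
step 10: stack=$ e  input=e $  — match e
Accept reached after 10 steps.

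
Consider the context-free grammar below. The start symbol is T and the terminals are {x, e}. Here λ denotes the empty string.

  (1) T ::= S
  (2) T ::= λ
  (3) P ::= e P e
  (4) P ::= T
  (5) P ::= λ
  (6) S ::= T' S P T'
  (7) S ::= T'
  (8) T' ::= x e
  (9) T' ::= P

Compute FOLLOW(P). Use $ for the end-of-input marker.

FIRST(T): from T::=S we get {λ, e, x}; from T::=λ we get {λ}. So FIRST(T) = {λ, e, x}.
FIRST(P): from P::=e P e we get {e}; from P::=T we get {λ, e, x}; from P::=λ we get {λ}. So FIRST(P) = {λ, e, x}.
FIRST(T'): from T'::=x e we get {x}; from T'::=P we get {λ, e, x}. So FIRST(T') = {λ, e, x}.
FIRST(S): from S::=T' S P T' we get {λ, e, x}; from S::=T' we get {λ, e, x}. So FIRST(S) = {λ, e, x}.
FOLLOW(T) includes $ since T is the start symbol.
FOLLOW(T): in P::=T, the suffix after T is empty, so FOLLOW(T) ⊇ FOLLOW(P) = {$, e, x}. Thus FOLLOW(T) = {$, e, x}.
FOLLOW(S): in T::=S, the suffix after S is empty, so FOLLOW(S) ⊇ FOLLOW(T) = {$, e, x}; in S::=T' S P T', S is followed by P T' with FIRST {λ, e, x}; in S::=T' S P T', the suffix after S is nullable (adds nothing new). Thus FOLLOW(S) = {$, e, x}.
FOLLOW(T'): in S::=T' S P T' (occurrence 1), T' is followed by S P T' with FIRST {λ, e, x}; in S::=T' S P T' (occurrence 1), the suffix after T' is nullable, so FOLLOW(T') ⊇ FOLLOW(S) = {$, e, x}; in S::=T' S P T' (occurrence 2), the suffix after T' is empty, so FOLLOW(T') ⊇ FOLLOW(S) = {$, e, x}; in S::=T', the suffix after T' is empty, so FOLLOW(T') ⊇ FOLLOW(S) = {$, e, x}. Thus FOLLOW(T') = {$, e, x}.
FOLLOW(P): in P::=e P e, P is followed by e with FIRST {e}; in S::=T' S P T', P is followed by T' with FIRST {λ, e, x}; in S::=T' S P T', the suffix after P is nullable, so FOLLOW(P) ⊇ FOLLOW(S) = {$, e, x}; in T'::=P, the suffix after P is empty, so FOLLOW(P) ⊇ FOLLOW(T') = {$, e, x}. Thus FOLLOW(P) = {$, e, x}.

{$, e, x}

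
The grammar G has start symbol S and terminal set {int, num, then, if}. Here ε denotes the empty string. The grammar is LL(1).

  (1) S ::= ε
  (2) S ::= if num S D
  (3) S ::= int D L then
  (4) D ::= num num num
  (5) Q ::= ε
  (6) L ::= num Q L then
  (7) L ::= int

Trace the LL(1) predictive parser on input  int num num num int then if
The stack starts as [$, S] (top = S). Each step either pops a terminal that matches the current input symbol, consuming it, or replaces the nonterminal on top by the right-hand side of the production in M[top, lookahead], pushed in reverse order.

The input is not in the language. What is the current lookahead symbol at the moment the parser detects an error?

step 1: stack=$ S  input=int num num num int then if $  — expand S ::= int D L then
step 2: stack=$ then L D int  input=int num num num int then if $  — match int
step 3: stack=$ then L D  input=num num num int then if $  — expand D ::= num num num
step 4: stack=$ then L num num num  input=num num num int then if $  — match num
step 5: stack=$ then L num num  input=num num int then if $  — match num
step 6: stack=$ then L num  input=num int then if $  — match num
step 7: stack=$ then L  input=int then if $  — expand L ::= int
step 8: stack=$ then int  input=int then if $  — match int
step 9: stack=$ then  input=then if $  — match then
step 10: stack=$  input=if $  — error: stack empty but input remains

if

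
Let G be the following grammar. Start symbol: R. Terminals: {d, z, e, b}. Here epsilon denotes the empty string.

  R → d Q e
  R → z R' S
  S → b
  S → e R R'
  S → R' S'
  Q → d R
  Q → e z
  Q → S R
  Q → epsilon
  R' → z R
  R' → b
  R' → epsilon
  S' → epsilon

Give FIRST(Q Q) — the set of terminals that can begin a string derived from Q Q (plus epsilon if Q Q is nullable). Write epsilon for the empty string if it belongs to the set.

{epsilon, b, d, e, z}

FIRST(R) = {d, z}
FIRST(R') = {epsilon, b, z}
FIRST(S') = {epsilon}
FIRST(S) = {epsilon, b, e, z}  (via R' S')
FIRST(Q) = {epsilon, b, d, e, z}  (via S R)
FIRST(Q Q): take FIRST of each symbol in turn, carrying on past any symbol whose FIRST contains epsilon; result {epsilon, b, d, e, z}.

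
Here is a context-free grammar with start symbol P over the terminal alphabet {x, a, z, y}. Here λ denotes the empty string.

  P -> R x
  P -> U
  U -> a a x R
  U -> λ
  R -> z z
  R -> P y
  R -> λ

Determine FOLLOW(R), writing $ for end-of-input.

FIRST(U): from U->a a x R we get {a}; from U->λ we get {λ}. So FIRST(U) = {λ, a}.
FIRST(P): from P->R x we get {a, x, y, z}; from P->U we get {λ, a}. So FIRST(P) = {λ, a, x, y, z}.
FIRST(R): from R->z z we get {z}; from R->P y we get {a, x, y, z}; from R->λ we get {λ}. So FIRST(R) = {λ, a, x, y, z}.
FOLLOW(P) includes $ since P is the start symbol.
FOLLOW(P): in R->P y, P is followed by y with FIRST {y}. Thus FOLLOW(P) = {$, y}.
FOLLOW(U): in P->U, the suffix after U is empty, so FOLLOW(U) ⊇ FOLLOW(P) = {$, y}. Thus FOLLOW(U) = {$, y}.
FOLLOW(R): in P->R x, R is followed by x with FIRST {x}; in U->a a x R, the suffix after R is empty, so FOLLOW(R) ⊇ FOLLOW(U) = {$, y}. Thus FOLLOW(R) = {$, x, y}.

{$, x, y}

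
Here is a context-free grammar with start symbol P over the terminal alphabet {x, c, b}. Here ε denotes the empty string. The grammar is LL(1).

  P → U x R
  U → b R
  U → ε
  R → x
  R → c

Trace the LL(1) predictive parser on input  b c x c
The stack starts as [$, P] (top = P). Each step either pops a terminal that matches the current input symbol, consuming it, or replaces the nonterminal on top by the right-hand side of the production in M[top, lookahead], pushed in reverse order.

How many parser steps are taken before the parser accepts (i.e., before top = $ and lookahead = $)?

     Stack      Input      Action
  1  $ P        b c x c $  expand P → U x R
  2  $ R x U    b c x c $  expand U → b R
  3  $ R x R b  b c x c $  match b
  4  $ R x R    c x c $    expand R → c
  5  $ R x c    c x c $    match c
  6  $ R x      x c $      match x
  7  $ R        c $        expand R → c
  8  $ c        c $        match c
Accept reached after 8 steps.

8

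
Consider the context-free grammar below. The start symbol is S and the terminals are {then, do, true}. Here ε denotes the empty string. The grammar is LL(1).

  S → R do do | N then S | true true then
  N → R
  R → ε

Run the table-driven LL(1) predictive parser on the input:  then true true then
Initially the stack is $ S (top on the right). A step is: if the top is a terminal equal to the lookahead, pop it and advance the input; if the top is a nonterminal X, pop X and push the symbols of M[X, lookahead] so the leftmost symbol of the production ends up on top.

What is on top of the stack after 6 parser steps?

step 1: stack=$ S  input=then true true then $  — expand S → N then S
step 2: stack=$ S then N  input=then true true then $  — expand N → R
step 3: stack=$ S then R  input=then true true then $  — expand R → ε
step 4: stack=$ S then  input=then true true then $  — match then
step 5: stack=$ S  input=true true then $  — expand S → true true then
step 6: stack=$ then true true  input=true true then $  — match true
Stack after step 6: $ then true (top = true).

true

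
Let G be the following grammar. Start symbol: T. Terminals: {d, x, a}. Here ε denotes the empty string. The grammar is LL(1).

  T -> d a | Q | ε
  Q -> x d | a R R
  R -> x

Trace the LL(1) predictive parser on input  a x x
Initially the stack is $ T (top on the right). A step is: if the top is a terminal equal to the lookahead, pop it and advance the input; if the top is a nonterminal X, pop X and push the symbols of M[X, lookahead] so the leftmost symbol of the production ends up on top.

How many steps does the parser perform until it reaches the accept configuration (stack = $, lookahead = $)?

     Stack    Input    Action
  1  $ T      a x x $  expand T -> Q
  2  $ Q      a x x $  expand Q -> a R R
  3  $ R R a  a x x $  match a
  4  $ R R    x x $    expand R -> x
  5  $ R x    x x $    match x
  6  $ R      x $      expand R -> x
  7  $ x      x $      match x
Accept reached after 7 steps.

7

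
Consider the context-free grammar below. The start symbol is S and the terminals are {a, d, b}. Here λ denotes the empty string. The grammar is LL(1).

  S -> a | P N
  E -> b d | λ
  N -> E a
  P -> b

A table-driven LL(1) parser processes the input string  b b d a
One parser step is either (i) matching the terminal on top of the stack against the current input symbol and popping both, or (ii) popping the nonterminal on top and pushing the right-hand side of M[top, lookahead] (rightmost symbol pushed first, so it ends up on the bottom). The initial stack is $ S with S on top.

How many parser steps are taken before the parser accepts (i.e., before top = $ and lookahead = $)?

     Stack    Input      Action
  1  $ S      b b d a $  expand S -> P N
  2  $ N P    b b d a $  expand P -> b
  3  $ N b    b b d a $  match b
  4  $ N      b d a $    expand N -> E a
  5  $ a E    b d a $    expand E -> b d
  6  $ a d b  b d a $    match b
  7  $ a d    d a $      match d
  8  $ a      a $        match a
Accept reached after 8 steps.

8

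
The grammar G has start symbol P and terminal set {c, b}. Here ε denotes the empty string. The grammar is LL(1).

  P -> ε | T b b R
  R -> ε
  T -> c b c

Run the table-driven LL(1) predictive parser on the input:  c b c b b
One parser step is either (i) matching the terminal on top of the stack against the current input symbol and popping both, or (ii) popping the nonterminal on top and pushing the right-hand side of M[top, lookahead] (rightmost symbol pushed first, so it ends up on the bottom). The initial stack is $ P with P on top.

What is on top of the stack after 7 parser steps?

R

     Stack          Input        Action
  1  $ P            c b c b b $  expand P -> T b b R
  2  $ R b b T      c b c b b $  expand T -> c b c
  3  $ R b b c b c  c b c b b $  match c
  4  $ R b b c b    b c b b $    match b
  5  $ R b b c      c b b $      match c
  6  $ R b b        b b $        match b
  7  $ R b          b $          match b
Stack after step 7: $ R (top = R).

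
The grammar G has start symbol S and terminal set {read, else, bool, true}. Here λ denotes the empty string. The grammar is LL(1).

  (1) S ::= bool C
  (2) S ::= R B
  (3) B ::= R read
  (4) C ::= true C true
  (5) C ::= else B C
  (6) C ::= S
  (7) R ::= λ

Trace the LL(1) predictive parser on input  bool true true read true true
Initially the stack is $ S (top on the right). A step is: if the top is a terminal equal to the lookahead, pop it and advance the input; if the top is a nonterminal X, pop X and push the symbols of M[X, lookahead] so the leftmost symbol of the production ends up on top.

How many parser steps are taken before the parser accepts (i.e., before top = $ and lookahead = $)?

14

      Stack               Input                            Action
   1  $ S                 bool true true read true true $  expand S ::= bool C
   2  $ C bool            bool true true read true true $  match bool
   3  $ C                 true true read true true $       expand C ::= true C true
   4  $ true C true       true true read true true $       match true
   5  $ true C            true read true true $            expand C ::= true C true
   6  $ true true C true  true read true true $            match true
   7  $ true true C       read true true $                 expand C ::= S
   8  $ true true S       read true true $                 expand S ::= R B
   9  $ true true B R     read true true $                 expand R ::= λ
  10  $ true true B       read true true $                 expand B ::= R read
  11  $ true true read R  read true true $                 expand R ::= λ
  12  $ true true read    read true true $                 match read
  13  $ true true         true true $                      match true
  14  $ true              true $                           match true
Accept reached after 14 steps.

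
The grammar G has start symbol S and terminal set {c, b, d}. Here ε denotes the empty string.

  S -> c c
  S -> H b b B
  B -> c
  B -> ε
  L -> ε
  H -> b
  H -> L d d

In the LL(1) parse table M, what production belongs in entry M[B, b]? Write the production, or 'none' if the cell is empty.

FIRST(B) = {ε, c}
FIRST(L) = {ε}
FIRST(H) = {b, d}  (via L d d)
FIRST(S) = {b, c, d}  (via H b b B)
FOLLOW(S) includes $ since S is the start symbol.
FOLLOW(S): S appears on no right-hand side. Thus FOLLOW(S) = {$}.
FOLLOW(B): in S->H b b B, the suffix after B is empty, so FOLLOW(B) ⊇ FOLLOW(S) = {$}. Thus FOLLOW(B) = {$}.
For B -> c: FIRST(c) = {c}, so it goes in M[B, t] for t ∈ {c}.
For B -> ε: FIRST(ε) = {ε}, so it goes in M[B, t] for t ∈ {}; since ε ∈ FIRST, also for every t ∈ FOLLOW(B) = {$}.
None of these place a production in M[B, b].

none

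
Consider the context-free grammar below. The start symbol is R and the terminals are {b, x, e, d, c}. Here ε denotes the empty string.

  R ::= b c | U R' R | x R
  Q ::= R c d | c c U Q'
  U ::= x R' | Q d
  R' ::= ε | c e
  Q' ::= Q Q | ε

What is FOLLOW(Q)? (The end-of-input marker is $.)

{b, c, d, x}

FIRST(R'): from R'::=ε we get {ε}; from R'::=c e we get {c}. So FIRST(R') = {ε, c}.
FIRST(R): from R::=b c we get {b}; from R::=U R' R we get {b, c, x}; from R::=x R we get {x}. So FIRST(R) = {b, c, x}.
FIRST(Q): from Q::=R c d we get {b, c, x}; from Q::=c c U Q' we get {c}. So FIRST(Q) = {b, c, x}.
FIRST(U): from U::=x R' we get {x}; from U::=Q d we get {b, c, x}. So FIRST(U) = {b, c, x}.
FIRST(Q'): from Q'::=Q Q we get {b, c, x}; from Q'::=ε we get {ε}. So FIRST(Q') = {ε, b, c, x}.
FOLLOW(R) includes $ since R is the start symbol.
FOLLOW(R): in R::=U R' R, the suffix after R is empty (adds nothing new); in R::=x R, the suffix after R is empty (adds nothing new); in Q::=R c d, R is followed by c d with FIRST {c}. Thus FOLLOW(R) = {$, c}.
FOLLOW(Q): in U::=Q d, Q is followed by d with FIRST {d}; in Q'::=Q Q (occurrence 1), Q is followed by Q with FIRST {b, c, x}; in Q'::=Q Q (occurrence 2), the suffix after Q is empty, so FOLLOW(Q) ⊇ FOLLOW(Q') = {b, c, d, x}. Thus FOLLOW(Q) = {b, c, d, x}.
FOLLOW(U): in R::=U R' R, U is followed by R' R with FIRST {b, c, x}; in Q::=c c U Q', U is followed by Q' with FIRST {ε, b, c, x}; in Q::=c c U Q', the suffix after U is nullable, so FOLLOW(U) ⊇ FOLLOW(Q) = {b, c, d, x}. Thus FOLLOW(U) = {b, c, d, x}.
FOLLOW(R'): in R::=U R' R, R' is followed by R with FIRST {b, c, x}; in U::=x R', the suffix after R' is empty, so FOLLOW(R') ⊇ FOLLOW(U) = {b, c, d, x}. Thus FOLLOW(R') = {b, c, d, x}.
FOLLOW(Q'): in Q::=c c U Q', the suffix after Q' is empty, so FOLLOW(Q') ⊇ FOLLOW(Q) = {b, c, d, x}. Thus FOLLOW(Q') = {b, c, d, x}.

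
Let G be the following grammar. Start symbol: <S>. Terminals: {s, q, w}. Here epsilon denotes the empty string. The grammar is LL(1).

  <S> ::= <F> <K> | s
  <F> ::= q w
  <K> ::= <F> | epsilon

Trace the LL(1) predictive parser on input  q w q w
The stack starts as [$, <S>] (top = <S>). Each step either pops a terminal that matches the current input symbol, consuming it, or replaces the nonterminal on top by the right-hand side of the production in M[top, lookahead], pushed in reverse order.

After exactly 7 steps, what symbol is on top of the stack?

w

     Stack      Input      Action
  1  $ <S>      q w q w $  expand <S> ::= <F> <K>
  2  $ <K> <F>  q w q w $  expand <F> ::= q w
  3  $ <K> w q  q w q w $  match q
  4  $ <K> w    w q w $    match w
  5  $ <K>      q w $      expand <K> ::= <F>
  6  $ <F>      q w $      expand <F> ::= q w
  7  $ w q      q w $      match q
Stack after step 7: $ w (top = w).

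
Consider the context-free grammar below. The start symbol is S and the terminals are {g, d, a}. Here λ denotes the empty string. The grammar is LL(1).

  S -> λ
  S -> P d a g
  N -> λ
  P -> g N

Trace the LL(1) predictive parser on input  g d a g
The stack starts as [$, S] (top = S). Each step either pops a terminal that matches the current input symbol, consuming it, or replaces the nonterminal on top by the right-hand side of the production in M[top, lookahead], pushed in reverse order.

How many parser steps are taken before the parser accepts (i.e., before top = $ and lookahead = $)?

step 1: stack=$ S  input=g d a g $  — expand S -> P d a g
step 2: stack=$ g a d P  input=g d a g $  — expand P -> g N
step 3: stack=$ g a d N g  input=g d a g $  — match g
step 4: stack=$ g a d N  input=d a g $  — expand N -> λ
step 5: stack=$ g a d  input=d a g $  — match d
step 6: stack=$ g a  input=a g $  — match a
step 7: stack=$ g  input=g $  — match g
Accept reached after 7 steps.

7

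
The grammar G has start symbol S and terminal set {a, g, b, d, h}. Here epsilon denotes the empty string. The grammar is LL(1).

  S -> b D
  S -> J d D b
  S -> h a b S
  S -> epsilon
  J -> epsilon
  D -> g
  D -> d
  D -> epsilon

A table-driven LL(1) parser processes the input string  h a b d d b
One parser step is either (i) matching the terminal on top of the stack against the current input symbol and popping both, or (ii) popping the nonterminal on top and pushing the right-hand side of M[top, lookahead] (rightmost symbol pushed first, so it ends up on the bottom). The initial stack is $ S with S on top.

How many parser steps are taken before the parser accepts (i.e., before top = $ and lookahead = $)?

step 1: stack=$ S  input=h a b d d b $  — expand S -> h a b S
step 2: stack=$ S b a h  input=h a b d d b $  — match h
step 3: stack=$ S b a  input=a b d d b $  — match a
step 4: stack=$ S b  input=b d d b $  — match b
step 5: stack=$ S  input=d d b $  — expand S -> J d D b
step 6: stack=$ b D d J  input=d d b $  — expand J -> epsilon
step 7: stack=$ b D d  input=d d b $  — match d
step 8: stack=$ b D  input=d b $  — expand D -> d
step 9: stack=$ b d  input=d b $  — match d
step 10: stack=$ b  input=b $  — match b
Accept reached after 10 steps.

10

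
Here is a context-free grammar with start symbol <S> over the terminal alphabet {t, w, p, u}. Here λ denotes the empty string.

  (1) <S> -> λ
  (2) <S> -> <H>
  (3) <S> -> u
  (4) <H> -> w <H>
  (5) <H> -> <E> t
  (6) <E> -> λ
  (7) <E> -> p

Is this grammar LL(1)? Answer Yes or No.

Yes

FIRST(<S>) = {λ, p, t, u, w}
FIRST(<H>) = {p, t, w}
FIRST(<E>) = {λ, p}
FOLLOW(<S>) = {$}
FOLLOW(<H>) = {$}
FOLLOW(<E>) = {t}
Each cell of M receives at most one production.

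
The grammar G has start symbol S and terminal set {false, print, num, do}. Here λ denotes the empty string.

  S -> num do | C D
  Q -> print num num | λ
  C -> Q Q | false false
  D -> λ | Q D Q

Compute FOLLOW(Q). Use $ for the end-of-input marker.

FIRST(Q): from Q->print num num we get {print}; from Q->λ we get {λ}. So FIRST(Q) = {λ, print}.
FIRST(C): from C->Q Q we get {λ, print}; from C->false false we get {false}. So FIRST(C) = {λ, false, print}.
FIRST(D): from D->λ we get {λ}; from D->Q D Q we get {λ, print}. So FIRST(D) = {λ, print}.
FIRST(S): from S->num do we get {num}; from S->C D we get {λ, false, print}. So FIRST(S) = {λ, false, num, print}.
FOLLOW(S) includes $ since S is the start symbol.
FOLLOW(S): S appears on no right-hand side. Thus FOLLOW(S) = {$}.
FOLLOW(C): in S->C D, C is followed by D with FIRST {λ, print}; in S->C D, the suffix after C is nullable, so FOLLOW(C) ⊇ FOLLOW(S) = {$}. Thus FOLLOW(C) = {$, print}.
FOLLOW(D): in S->C D, the suffix after D is empty, so FOLLOW(D) ⊇ FOLLOW(S) = {$}; in D->Q D Q, D is followed by Q with FIRST {λ, print}; in D->Q D Q, the suffix after D is nullable (adds nothing new). Thus FOLLOW(D) = {$, print}.
FOLLOW(Q): in C->Q Q (occurrence 1), Q is followed by Q with FIRST {λ, print}; in C->Q Q (occurrence 1), the suffix after Q is nullable, so FOLLOW(Q) ⊇ FOLLOW(C) = {$, print}; in C->Q Q (occurrence 2), the suffix after Q is empty, so FOLLOW(Q) ⊇ FOLLOW(C) = {$, print}; in D->Q D Q (occurrence 1), Q is followed by D Q with FIRST {λ, print}; in D->Q D Q (occurrence 1), the suffix after Q is nullable, so FOLLOW(Q) ⊇ FOLLOW(D) = {$, print}; in D->Q D Q (occurrence 2), the suffix after Q is empty, so FOLLOW(Q) ⊇ FOLLOW(D) = {$, print}. Thus FOLLOW(Q) = {$, print}.

{$, print}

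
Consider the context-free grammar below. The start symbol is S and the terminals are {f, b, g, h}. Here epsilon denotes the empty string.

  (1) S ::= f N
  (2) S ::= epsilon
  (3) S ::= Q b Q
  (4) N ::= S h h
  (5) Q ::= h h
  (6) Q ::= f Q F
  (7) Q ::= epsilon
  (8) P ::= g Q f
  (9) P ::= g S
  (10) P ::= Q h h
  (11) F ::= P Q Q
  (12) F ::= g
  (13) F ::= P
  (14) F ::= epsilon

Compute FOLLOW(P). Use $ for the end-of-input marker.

FIRST(Q): from Q::=h h we get {h}; from Q::=f Q F we get {f}; from Q::=epsilon we get {epsilon}. So FIRST(Q) = {epsilon, f, h}.
FIRST(S): from S::=f N we get {f}; from S::=epsilon we get {epsilon}; from S::=Q b Q we get {b, f, h}. So FIRST(S) = {epsilon, b, f, h}.
FIRST(P): from P::=g Q f we get {g}; from P::=g S we get {g}; from P::=Q h h we get {f, h}. So FIRST(P) = {f, g, h}.
FIRST(N): from N::=S h h we get {b, f, h}. So FIRST(N) = {b, f, h}.
FIRST(F): from F::=P Q Q we get {f, g, h}; from F::=g we get {g}; from F::=P we get {f, g, h}; from F::=epsilon we get {epsilon}. So FIRST(F) = {epsilon, f, g, h}.
FOLLOW(S) includes $ since S is the start symbol.
FOLLOW(S): in N::=S h h, S is followed by h h with FIRST {h}; in P::=g S, the suffix after S is empty, so FOLLOW(S) ⊇ FOLLOW(P) = {$, b, f, g, h}. Thus FOLLOW(S) = {$, b, f, g, h}.
FOLLOW(N): in S::=f N, the suffix after N is empty, so FOLLOW(N) ⊇ FOLLOW(S) = {$, b, f, g, h}. Thus FOLLOW(N) = {$, b, f, g, h}.
FOLLOW(Q): in S::=Q b Q (occurrence 1), Q is followed by b Q with FIRST {b}; in S::=Q b Q (occurrence 2), the suffix after Q is empty, so FOLLOW(Q) ⊇ FOLLOW(S) = {$, b, f, g, h}; in Q::=f Q F, Q is followed by F with FIRST {epsilon, f, g, h}; in Q::=f Q F, the suffix after Q is nullable (adds nothing new); in P::=g Q f, Q is followed by f with FIRST {f}; in P::=Q h h, Q is followed by h h with FIRST {h}; in F::=P Q Q (occurrence 1), Q is followed by Q with FIRST {epsilon, f, h}; in F::=P Q Q (occurrence 1), the suffix after Q is nullable, so FOLLOW(Q) ⊇ FOLLOW(F) = {$, b, f, g, h}; in F::=P Q Q (occurrence 2), the suffix after Q is empty, so FOLLOW(Q) ⊇ FOLLOW(F) = {$, b, f, g, h}. Thus FOLLOW(Q) = {$, b, f, g, h}.
FOLLOW(F): in Q::=f Q F, the suffix after F is empty, so FOLLOW(F) ⊇ FOLLOW(Q) = {$, b, f, g, h}. Thus FOLLOW(F) = {$, b, f, g, h}.
FOLLOW(P): in F::=P Q Q, P is followed by Q Q with FIRST {epsilon, f, h}; in F::=P Q Q, the suffix after P is nullable, so FOLLOW(P) ⊇ FOLLOW(F) = {$, b, f, g, h}; in F::=P, the suffix after P is empty, so FOLLOW(P) ⊇ FOLLOW(F) = {$, b, f, g, h}. Thus FOLLOW(P) = {$, b, f, g, h}.

{$, b, f, g, h}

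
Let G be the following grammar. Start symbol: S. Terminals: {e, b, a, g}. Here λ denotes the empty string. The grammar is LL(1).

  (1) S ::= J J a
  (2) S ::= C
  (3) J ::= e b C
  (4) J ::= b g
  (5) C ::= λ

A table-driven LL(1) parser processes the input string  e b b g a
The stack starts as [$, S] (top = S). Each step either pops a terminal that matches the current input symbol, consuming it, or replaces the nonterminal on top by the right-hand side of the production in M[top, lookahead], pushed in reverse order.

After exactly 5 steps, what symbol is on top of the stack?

J

     Stack        Input        Action
  1  $ S          e b b g a $  expand S ::= J J a
  2  $ a J J      e b b g a $  expand J ::= e b C
  3  $ a J C b e  e b b g a $  match e
  4  $ a J C b    b b g a $    match b
  5  $ a J C      b g a $      expand C ::= λ
Stack after step 5: $ a J (top = J).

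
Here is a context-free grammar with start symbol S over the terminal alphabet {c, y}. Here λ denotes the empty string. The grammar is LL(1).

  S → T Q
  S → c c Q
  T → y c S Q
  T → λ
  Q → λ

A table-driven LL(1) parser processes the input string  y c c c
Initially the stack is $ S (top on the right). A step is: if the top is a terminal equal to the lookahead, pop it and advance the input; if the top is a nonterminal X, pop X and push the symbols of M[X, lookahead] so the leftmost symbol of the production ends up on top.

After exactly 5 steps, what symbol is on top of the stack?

     Stack        Input      Action
  1  $ S          y c c c $  expand S → T Q
  2  $ Q T        y c c c $  expand T → y c S Q
  3  $ Q Q S c y  y c c c $  match y
  4  $ Q Q S c    c c c $    match c
  5  $ Q Q S      c c $      expand S → c c Q
Stack after step 5: $ Q Q Q c c (top = c).

c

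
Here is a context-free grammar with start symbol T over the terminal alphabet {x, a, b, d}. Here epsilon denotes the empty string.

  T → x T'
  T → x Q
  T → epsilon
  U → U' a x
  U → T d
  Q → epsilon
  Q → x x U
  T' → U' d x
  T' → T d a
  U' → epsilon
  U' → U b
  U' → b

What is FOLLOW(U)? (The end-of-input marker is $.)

FIRST(T) = {epsilon, x}
FIRST(Q) = {epsilon, x}
FIRST(U) = {a, b, d, x}  (via U' a x, T d)
FIRST(U') = {epsilon, a, b, d, x}  (via U b)
FIRST(T') = {a, b, d, x}  (via U' d x, T d a)
FOLLOW(T) includes $ since T is the start symbol.
FOLLOW(T): in U→T d, T is followed by d with FIRST {d}; in T'→T d a, T is followed by d a with FIRST {d}. Thus FOLLOW(T) = {$, d}.
FOLLOW(Q): in T→x Q, the suffix after Q is empty, so FOLLOW(Q) ⊇ FOLLOW(T) = {$, d}. Thus FOLLOW(Q) = {$, d}.
FOLLOW(U): in Q→x x U, the suffix after U is empty, so FOLLOW(U) ⊇ FOLLOW(Q) = {$, d}; in U'→U b, U is followed by b with FIRST {b}. Thus FOLLOW(U) = {$, b, d}.
FOLLOW(T'): in T→x T', the suffix after T' is empty, so FOLLOW(T') ⊇ FOLLOW(T) = {$, d}. Thus FOLLOW(T') = {$, d}.
FOLLOW(U'): in U→U' a x, U' is followed by a x with FIRST {a}; in T'→U' d x, U' is followed by d x with FIRST {d}. Thus FOLLOW(U') = {a, d}.

{$, b, d}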